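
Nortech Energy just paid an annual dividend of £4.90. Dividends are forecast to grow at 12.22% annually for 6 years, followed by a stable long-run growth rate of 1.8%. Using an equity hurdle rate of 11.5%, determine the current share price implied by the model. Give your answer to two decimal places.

Two-stage DDM. Project D₁…D_6 at 0.1222, terminal growth 0.018, discount at r = 0.115.
D_1 = 5.4988
D_2 = 6.1707
D_3 = 6.9248
D_4 = 7.7710
D_5 = 8.7206
D_6 = 9.7863
Terminal value at t=6: TV = D_7/(r−g) = 9.9624/(0.115−0.018) = 102.7055
P₀ = 5.4988/(1+0.115)^1 + 6.1707/(1+0.115)^2 + 6.9248/(1+0.115)^3 + 7.7710/(1+0.115)^4 + 8.7206/(1+0.115)^5 + 9.7863/(1+0.115)^6 + 102.7055/(1+0.115)^6 = 83.5213

£83.52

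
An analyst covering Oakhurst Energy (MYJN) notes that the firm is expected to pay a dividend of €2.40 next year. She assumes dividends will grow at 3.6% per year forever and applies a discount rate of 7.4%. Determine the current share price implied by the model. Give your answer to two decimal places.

€63.16

Gordon growth model: P₀ = D₁/(r − g), with D₁ = 2.40 given directly.
P₀ = 2.4000 / (0.074 − 0.036) = 2.4000 / 0.038 = 63.1579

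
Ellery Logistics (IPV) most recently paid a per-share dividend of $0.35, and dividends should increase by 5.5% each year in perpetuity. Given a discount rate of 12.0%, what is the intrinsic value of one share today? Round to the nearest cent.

$5.68

Gordon growth model: P₀ = D₁/(r − g). D₁ = 0.35 × (1 + 0.055) = 0.3692.
P₀ = 0.3692 / (0.12 − 0.055) = 0.3692 / 0.065 = 5.6808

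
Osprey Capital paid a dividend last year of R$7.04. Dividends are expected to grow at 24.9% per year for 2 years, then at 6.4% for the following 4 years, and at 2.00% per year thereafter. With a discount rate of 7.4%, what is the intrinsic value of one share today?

Three-stage DDM. Project D₁…D_6; terminal Gordon value at t=6 with g = 0.02; discount at r = 0.074.
D_1 = 8.7930
D_2 = 10.9824
D_3 = 11.6853
D_4 = 12.4331
D_5 = 13.2289
D_6 = 14.0755
TV_6 = 14.3570/(0.074−0.02) = 265.8707
P₀ = Σ Dₜ/(1+r)ᵗ + TV_6/(1+r)^6 = 228.1532

R$228.15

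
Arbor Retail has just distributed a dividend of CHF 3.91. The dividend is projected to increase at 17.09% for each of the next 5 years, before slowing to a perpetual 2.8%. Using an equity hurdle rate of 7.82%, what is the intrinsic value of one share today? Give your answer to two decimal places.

Two-stage DDM. Project D₁…D_5 at 0.1709, terminal growth 0.028, discount at r = 0.0782.
D_1 = 4.5782
D_2 = 5.3606
D_3 = 6.2768
D_4 = 7.3495
D_5 = 8.6055
Terminal value at t=5: TV = D_6/(r−g) = 8.8464/(0.0782−0.028) = 176.2241
P₀ = 4.5782/(1+0.0782)^1 + 5.3606/(1+0.0782)^2 + 6.2768/(1+0.0782)^3 + 7.3495/(1+0.0782)^4 + 8.6055/(1+0.0782)^5 + 176.2241/(1+0.0782)^5 = 146.1488

CHF 146.15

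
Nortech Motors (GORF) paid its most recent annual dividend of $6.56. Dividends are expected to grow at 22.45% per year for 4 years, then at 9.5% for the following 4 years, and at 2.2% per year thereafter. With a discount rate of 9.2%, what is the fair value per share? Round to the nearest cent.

Three-stage DDM. Project D₁…D_8; terminal Gordon value at t=8 with g = 0.022; discount at r = 0.092.
D_1 = 8.0327
D_2 = 9.8361
D_3 = 12.0443
D_4 = 14.7482
D_5 = 16.1493
D_6 = 17.6835
D_7 = 19.3634
D_8 = 21.2029
TV_8 = 21.6694/(0.092−0.022) = 309.5625
P₀ = Σ Dₜ/(1+r)ᵗ + TV_8/(1+r)^8 = 230.0951

$230.10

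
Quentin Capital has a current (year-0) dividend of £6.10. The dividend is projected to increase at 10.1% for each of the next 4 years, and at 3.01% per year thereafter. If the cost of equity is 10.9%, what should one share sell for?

Two-stage DDM. Project D₁…D_4 at 0.101, terminal growth 0.0301, discount at r = 0.109.
D_1 = 6.7161
D_2 = 7.3944
D_3 = 8.1413
D_4 = 8.9635
Terminal value at t=4: TV = D_5/(r−g) = 9.2333/(0.109−0.0301) = 117.0258
P₀ = 6.7161/(1+0.109)^1 + 7.3944/(1+0.109)^2 + 8.1413/(1+0.109)^3 + 8.9635/(1+0.109)^4 + 117.0258/(1+0.109)^4 = 101.3300

£101.33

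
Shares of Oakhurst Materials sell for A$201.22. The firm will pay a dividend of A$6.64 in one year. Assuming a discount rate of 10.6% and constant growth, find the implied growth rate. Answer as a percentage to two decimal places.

7.30%

From P₀ = D₁/(r − g), the implied growth is g = r − D₁/P₀.
g = 0.106 − 6.64/201.22 = 0.106 − 0.03300 = 0.07300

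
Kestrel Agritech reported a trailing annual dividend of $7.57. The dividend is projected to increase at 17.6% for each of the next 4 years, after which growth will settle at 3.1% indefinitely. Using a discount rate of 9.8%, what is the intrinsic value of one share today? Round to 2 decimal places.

Two-stage DDM. Project D₁…D_4 at 0.176, terminal growth 0.031, discount at r = 0.098.
D_1 = 8.9023
D_2 = 10.4691
D_3 = 12.3117
D_4 = 14.4786
Terminal value at t=4: TV = D_5/(r−g) = 14.9274/(0.098−0.031) = 222.7968
P₀ = 8.9023/(1+0.098)^1 + 10.4691/(1+0.098)^2 + 12.3117/(1+0.098)^3 + 14.4786/(1+0.098)^4 + 222.7968/(1+0.098)^4 = 189.3384

$189.34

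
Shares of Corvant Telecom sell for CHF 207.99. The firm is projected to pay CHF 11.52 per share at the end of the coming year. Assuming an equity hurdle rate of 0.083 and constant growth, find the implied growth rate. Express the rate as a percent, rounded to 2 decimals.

2.76%

From P₀ = D₁/(r − g), the implied growth is g = r − D₁/P₀.
g = 0.083 − 11.52/207.99 = 0.083 − 0.05539 = 0.02761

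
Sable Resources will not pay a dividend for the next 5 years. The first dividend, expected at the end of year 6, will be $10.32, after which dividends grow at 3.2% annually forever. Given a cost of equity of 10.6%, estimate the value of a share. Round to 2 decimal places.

$84.27

Deferred-dividend DDM. At t=5 the remaining stream is a growing perpetuity with first payment D_6 = 10.32.
V_5 = D_6/(r−g) = 10.32/(0.106−0.032) = 139.4595
P₀ = V_5/(1+r)^5 = 139.4595/(1+0.106)^5 = 84.2699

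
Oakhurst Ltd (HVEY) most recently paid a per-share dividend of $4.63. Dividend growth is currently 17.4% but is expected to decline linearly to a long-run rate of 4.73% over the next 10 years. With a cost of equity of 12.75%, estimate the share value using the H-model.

H-model: P₀ = D₀[(1+g_L) + H(g_S−g_L)]/(r−g_L), with H = 10/2 = 5.
P₀ = 4.63 × [(1+0.0473) + 5×(0.174−0.0473)] / (0.1275−0.0473)
   = 4.63 × 1.6808 / 0.0802 = 97.0337

$97.03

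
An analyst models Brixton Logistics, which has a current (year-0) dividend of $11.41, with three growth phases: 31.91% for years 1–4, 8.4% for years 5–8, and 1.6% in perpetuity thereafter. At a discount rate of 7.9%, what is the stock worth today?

Three-stage DDM. Project D₁…D_8; terminal Gordon value at t=8 with g = 0.016; discount at r = 0.079.
D_1 = 15.0509
D_2 = 19.8537
D_3 = 26.1890
D_4 = 34.5459
D_5 = 37.4478
D_6 = 40.5934
D_7 = 44.0032
D_8 = 47.6995
TV_8 = 48.4627/(0.079−0.016) = 769.2488
P₀ = Σ Dₜ/(1+r)ᵗ + TV_8/(1+r)^8 = 599.1611

$599.16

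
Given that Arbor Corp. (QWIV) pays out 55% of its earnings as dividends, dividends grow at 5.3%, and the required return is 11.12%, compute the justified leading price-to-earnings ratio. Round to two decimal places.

9.45

Justified leading P/E = b/(r−g) = 0.55/(0.1112−0.053) = 9.4502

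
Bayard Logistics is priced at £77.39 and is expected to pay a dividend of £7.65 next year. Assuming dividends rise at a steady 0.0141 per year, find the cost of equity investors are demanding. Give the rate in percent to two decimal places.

11.29%

Rearranging the constant-growth DDM: r = D₁/P₀ + g.
r = 7.6500 / 77.39 + 0.0141 = 0.09885 + 0.0141 = 0.11295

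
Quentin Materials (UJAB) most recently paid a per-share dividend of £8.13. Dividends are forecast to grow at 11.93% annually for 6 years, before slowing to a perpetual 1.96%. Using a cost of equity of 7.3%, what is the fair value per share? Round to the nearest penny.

£256.71

Two-stage DDM. Project D₁…D_6 at 0.1193, terminal growth 0.0196, discount at r = 0.073.
D_1 = 9.0999
D_2 = 10.1855
D_3 = 11.4007
D_4 = 12.7608
D_5 = 14.2831
D_6 = 15.9871
Terminal value at t=6: TV = D_7/(r−g) = 16.3004/(0.073−0.0196) = 305.2517
P₀ = 9.0999/(1+0.073)^1 + 10.1855/(1+0.073)^2 + 11.4007/(1+0.073)^3 + 12.7608/(1+0.073)^4 + 14.2831/(1+0.073)^5 + 15.9871/(1+0.073)^6 + 305.2517/(1+0.073)^6 = 256.7140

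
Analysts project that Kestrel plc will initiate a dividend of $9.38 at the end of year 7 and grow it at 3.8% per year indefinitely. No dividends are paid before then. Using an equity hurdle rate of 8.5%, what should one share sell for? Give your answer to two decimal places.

$122.33

Deferred-dividend DDM. At t=6 the remaining stream is a growing perpetuity with first payment D_7 = 9.38.
V_6 = D_7/(r−g) = 9.38/(0.085−0.038) = 199.5745
P₀ = V_6/(1+r)^6 = 199.5745/(1+0.085)^6 = 122.3282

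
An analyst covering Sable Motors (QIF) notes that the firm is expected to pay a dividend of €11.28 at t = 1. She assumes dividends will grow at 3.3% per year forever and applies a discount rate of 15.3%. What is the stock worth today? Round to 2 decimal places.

€94.00

Gordon growth model: P₀ = D₁/(r − g), with D₁ = 11.28 given directly.
P₀ = 11.2800 / (0.153 − 0.033) = 11.2800 / 0.12 = 94.0000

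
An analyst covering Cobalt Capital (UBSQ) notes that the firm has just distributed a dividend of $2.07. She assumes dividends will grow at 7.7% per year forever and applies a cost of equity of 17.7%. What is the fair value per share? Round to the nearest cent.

Gordon growth model: P₀ = D₁/(r − g). D₁ = 2.07 × (1 + 0.077) = 2.2294.
P₀ = 2.2294 / (0.177 − 0.077) = 2.2294 / 0.1 = 22.2939

$22.29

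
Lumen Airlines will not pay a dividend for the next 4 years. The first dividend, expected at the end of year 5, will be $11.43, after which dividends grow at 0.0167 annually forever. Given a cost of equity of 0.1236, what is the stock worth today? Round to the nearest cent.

Deferred-dividend DDM. At t=4 the remaining stream is a growing perpetuity with first payment D_5 = 11.43.
V_4 = D_5/(r−g) = 11.43/(0.1236−0.0167) = 106.9224
P₀ = V_4/(1+r)^4 = 106.9224/(1+0.1236)^4 = 67.0844

$67.08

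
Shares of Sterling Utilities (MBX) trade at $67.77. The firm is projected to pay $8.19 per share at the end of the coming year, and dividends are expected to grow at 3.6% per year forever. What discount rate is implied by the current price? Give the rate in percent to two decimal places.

Rearranging the constant-growth DDM: r = D₁/P₀ + g.
r = 8.1900 / 67.77 + 0.036 = 0.12085 + 0.036 = 0.15685

15.68%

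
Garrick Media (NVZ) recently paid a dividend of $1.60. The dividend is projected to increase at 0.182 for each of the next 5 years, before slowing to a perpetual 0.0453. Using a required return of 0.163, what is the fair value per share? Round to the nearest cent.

$23.81

Two-stage DDM. Project D₁…D_5 at 0.182, terminal growth 0.0453, discount at r = 0.163.
D_1 = 1.8912
D_2 = 2.2354
D_3 = 2.6422
D_4 = 3.1231
D_5 = 3.6915
Terminal value at t=5: TV = D_6/(r−g) = 3.8588/(0.163−0.0453) = 32.7847
P₀ = 1.8912/(1+0.163)^1 + 2.2354/(1+0.163)^2 + 2.6422/(1+0.163)^3 + 3.1231/(1+0.163)^4 + 3.6915/(1+0.163)^5 + 32.7847/(1+0.163)^5 = 23.8097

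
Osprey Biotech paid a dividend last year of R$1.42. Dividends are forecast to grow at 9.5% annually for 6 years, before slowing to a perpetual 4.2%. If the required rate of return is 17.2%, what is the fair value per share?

Two-stage DDM. Project D₁…D_6 at 0.095, terminal growth 0.042, discount at r = 0.172.
D_1 = 1.5549
D_2 = 1.7026
D_3 = 1.8644
D_4 = 2.0415
D_5 = 2.2354
D_6 = 2.4478
Terminal value at t=6: TV = D_7/(r−g) = 2.5506/(0.172−0.042) = 19.6199
P₀ = 1.5549/(1+0.172)^1 + 1.7026/(1+0.172)^2 + 1.8644/(1+0.172)^3 + 2.0415/(1+0.172)^4 + 2.2354/(1+0.172)^5 + 2.4478/(1+0.172)^6 + 19.6199/(1+0.172)^6 = 14.3324

R$14.33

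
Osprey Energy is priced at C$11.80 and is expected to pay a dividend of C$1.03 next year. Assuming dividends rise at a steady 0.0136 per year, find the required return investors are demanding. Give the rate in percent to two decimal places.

Rearranging the constant-growth DDM: r = D₁/P₀ + g.
r = 1.0300 / 11.80 + 0.0136 = 0.08729 + 0.0136 = 0.10089

10.09%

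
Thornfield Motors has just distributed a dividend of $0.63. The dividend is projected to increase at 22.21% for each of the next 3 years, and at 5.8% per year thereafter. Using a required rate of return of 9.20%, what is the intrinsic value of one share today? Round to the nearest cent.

$29.86

Two-stage DDM. Project D₁…D_3 at 0.2221, terminal growth 0.058, discount at r = 0.092.
D_1 = 0.7699
D_2 = 0.9409
D_3 = 1.1499
Terminal value at t=3: TV = D_4/(r−g) = 1.2166/(0.092−0.058) = 35.7822
P₀ = 0.7699/(1+0.092)^1 + 0.9409/(1+0.092)^2 + 1.1499/(1+0.092)^3 + 35.7822/(1+0.092)^3 = 29.8561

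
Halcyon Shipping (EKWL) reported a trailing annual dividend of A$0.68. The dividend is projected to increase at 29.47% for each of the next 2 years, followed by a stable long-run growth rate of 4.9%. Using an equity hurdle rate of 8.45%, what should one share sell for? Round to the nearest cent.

A$30.42

Two-stage DDM. Project D₁…D_2 at 0.2947, terminal growth 0.049, discount at r = 0.0845.
D_1 = 0.8804
D_2 = 1.1398
Terminal value at t=2: TV = D_3/(r−g) = 1.1957/(0.0845−0.049) = 33.6817
P₀ = 0.8804/(1+0.0845)^1 + 1.1398/(1+0.0845)^2 + 33.6817/(1+0.0845)^2 = 30.4185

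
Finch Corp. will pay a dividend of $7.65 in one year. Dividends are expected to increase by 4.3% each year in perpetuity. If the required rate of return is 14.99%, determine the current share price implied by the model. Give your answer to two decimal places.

$71.56

Gordon growth model: P₀ = D₁/(r − g), with D₁ = 7.65 given directly.
P₀ = 7.6500 / (0.1499 − 0.043) = 7.6500 / 0.1069 = 71.5622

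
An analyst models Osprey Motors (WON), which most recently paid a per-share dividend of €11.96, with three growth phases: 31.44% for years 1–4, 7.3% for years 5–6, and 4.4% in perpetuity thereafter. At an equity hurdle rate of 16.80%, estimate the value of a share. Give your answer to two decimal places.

€234.93

Three-stage DDM. Project D₁…D_6; terminal Gordon value at t=6 with g = 0.044; discount at r = 0.168.
D_1 = 15.7202
D_2 = 20.6627
D_3 = 27.1590
D_4 = 35.6978
D_5 = 38.3037
D_6 = 41.0999
TV_6 = 42.9083/(0.168−0.044) = 346.0347
P₀ = Σ Dₜ/(1+r)ᵗ + TV_6/(1+r)^6 = 234.9287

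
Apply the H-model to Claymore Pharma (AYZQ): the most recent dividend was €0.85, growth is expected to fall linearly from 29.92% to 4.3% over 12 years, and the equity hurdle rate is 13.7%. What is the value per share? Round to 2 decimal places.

€23.33

H-model: P₀ = D₀[(1+g_L) + H(g_S−g_L)]/(r−g_L), with H = 12/2 = 6.
P₀ = 0.85 × [(1+0.043) + 6×(0.2992−0.043)] / (0.137−0.043)
   = 0.85 × 2.5802 / 0.094 = 23.3316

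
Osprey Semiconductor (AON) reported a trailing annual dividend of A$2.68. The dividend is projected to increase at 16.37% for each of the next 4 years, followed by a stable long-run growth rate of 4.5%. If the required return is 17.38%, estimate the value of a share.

A$31.50

Two-stage DDM. Project D₁…D_4 at 0.1637, terminal growth 0.045, discount at r = 0.1738.
D_1 = 3.1187
D_2 = 3.6292
D_3 = 4.2234
D_4 = 4.9147
Terminal value at t=4: TV = D_5/(r−g) = 5.1359/(0.1738−0.045) = 39.8749
P₀ = 3.1187/(1+0.1738)^1 + 3.6292/(1+0.1738)^2 + 4.2234/(1+0.1738)^3 + 4.9147/(1+0.1738)^4 + 39.8749/(1+0.1738)^4 = 31.4964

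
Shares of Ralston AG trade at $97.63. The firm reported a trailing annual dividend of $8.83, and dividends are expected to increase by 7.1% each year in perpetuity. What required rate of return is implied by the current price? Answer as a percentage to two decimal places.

Rearranging the constant-growth DDM: r = D₁/P₀ + g.
D₁ = 8.83 × (1 + 0.071) = 9.4569.
r = 9.4569 / 97.63 + 0.071 = 0.09687 + 0.071 = 0.16787

16.79%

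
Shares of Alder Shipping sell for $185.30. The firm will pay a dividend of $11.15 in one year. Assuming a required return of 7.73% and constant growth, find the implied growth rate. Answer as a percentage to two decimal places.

1.71%

From P₀ = D₁/(r − g), the implied growth is g = r − D₁/P₀.
g = 0.0773 − 11.15/185.30 = 0.0773 − 0.06017 = 0.01713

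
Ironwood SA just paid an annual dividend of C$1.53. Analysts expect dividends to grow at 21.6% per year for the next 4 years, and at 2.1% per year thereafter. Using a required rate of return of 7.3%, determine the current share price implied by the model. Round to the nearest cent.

Two-stage DDM. Project D₁…D_4 at 0.216, terminal growth 0.021, discount at r = 0.073.
D_1 = 1.8605
D_2 = 2.2623
D_3 = 2.7510
D_4 = 3.3452
Terminal value at t=4: TV = D_5/(r−g) = 3.4155/(0.073−0.021) = 65.6823
P₀ = 1.8605/(1+0.073)^1 + 2.2623/(1+0.073)^2 + 2.7510/(1+0.073)^3 + 3.3452/(1+0.073)^4 + 65.6823/(1+0.073)^4 = 58.0000

C$58.00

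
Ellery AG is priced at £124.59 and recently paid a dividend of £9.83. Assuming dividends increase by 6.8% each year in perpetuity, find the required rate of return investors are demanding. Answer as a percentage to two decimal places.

Rearranging the constant-growth DDM: r = D₁/P₀ + g.
D₁ = 9.83 × (1 + 0.068) = 10.4984.
r = 10.4984 / 124.59 + 0.068 = 0.08426 + 0.068 = 0.15226

15.23%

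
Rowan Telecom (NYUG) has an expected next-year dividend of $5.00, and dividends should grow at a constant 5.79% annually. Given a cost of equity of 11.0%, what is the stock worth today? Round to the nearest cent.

Gordon growth model: P₀ = D₁/(r − g), with D₁ = 5.00 given directly.
P₀ = 5.0000 / (0.11 − 0.0579) = 5.0000 / 0.0521 = 95.9693

$95.97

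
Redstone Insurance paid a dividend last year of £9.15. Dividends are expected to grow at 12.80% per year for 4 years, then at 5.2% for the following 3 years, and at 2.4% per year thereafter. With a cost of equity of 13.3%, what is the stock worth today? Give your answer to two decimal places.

£127.09

Three-stage DDM. Project D₁…D_7; terminal Gordon value at t=7 with g = 0.024; discount at r = 0.133.
D_1 = 10.3212
D_2 = 11.6423
D_3 = 13.1325
D_4 = 14.8135
D_5 = 15.5838
D_6 = 16.3942
D_7 = 17.2466
TV_7 = 17.6606/(0.133−0.024) = 162.0236
P₀ = Σ Dₜ/(1+r)ᵗ + TV_7/(1+r)^7 = 127.0945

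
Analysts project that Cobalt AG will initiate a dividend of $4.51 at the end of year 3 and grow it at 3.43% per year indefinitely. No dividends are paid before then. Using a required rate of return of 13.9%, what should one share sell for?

Deferred-dividend DDM. At t=2 the remaining stream is a growing perpetuity with first payment D_3 = 4.51.
V_2 = D_3/(r−g) = 4.51/(0.139−0.0343) = 43.0755
P₀ = V_2/(1+r)^2 = 43.0755/(1+0.139)^2 = 33.2034

$33.20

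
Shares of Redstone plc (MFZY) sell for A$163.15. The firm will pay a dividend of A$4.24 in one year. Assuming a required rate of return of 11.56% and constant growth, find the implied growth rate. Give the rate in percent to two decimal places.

From P₀ = D₁/(r − g), the implied growth is g = r − D₁/P₀.
g = 0.1156 − 4.24/163.15 = 0.1156 − 0.02599 = 0.08961

8.96%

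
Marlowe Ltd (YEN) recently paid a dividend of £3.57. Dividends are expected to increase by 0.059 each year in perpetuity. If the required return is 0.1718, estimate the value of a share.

£33.52

Gordon growth model: P₀ = D₁/(r − g). D₁ = 3.57 × (1 + 0.059) = 3.7806.
P₀ = 3.7806 / (0.1718 − 0.059) = 3.7806 / 0.1128 = 33.5162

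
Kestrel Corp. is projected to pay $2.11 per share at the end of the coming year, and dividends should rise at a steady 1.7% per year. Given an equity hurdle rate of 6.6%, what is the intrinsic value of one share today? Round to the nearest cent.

Gordon growth model: P₀ = D₁/(r − g), with D₁ = 2.11 given directly.
P₀ = 2.1100 / (0.066 − 0.017) = 2.1100 / 0.049 = 43.0612

$43.06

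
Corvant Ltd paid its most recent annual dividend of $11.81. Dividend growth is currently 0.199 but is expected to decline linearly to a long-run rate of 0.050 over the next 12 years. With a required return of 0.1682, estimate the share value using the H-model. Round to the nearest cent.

H-model: P₀ = D₀[(1+g_L) + H(g_S−g_L)]/(r−g_L), with H = 12/2 = 6.
P₀ = 11.81 × [(1+0.05) + 6×(0.199−0.05)] / (0.1682−0.05)
   = 11.81 × 1.9440 / 0.1182 = 194.2355

$194.24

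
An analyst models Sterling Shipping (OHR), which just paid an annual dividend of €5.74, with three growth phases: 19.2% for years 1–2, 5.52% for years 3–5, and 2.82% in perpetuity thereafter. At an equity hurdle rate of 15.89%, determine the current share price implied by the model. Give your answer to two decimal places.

Three-stage DDM. Project D₁…D_5; terminal Gordon value at t=5 with g = 0.0282; discount at r = 0.1589.
D_1 = 6.8421
D_2 = 8.1558
D_3 = 8.6060
D_4 = 9.0810
D_5 = 9.5823
TV_5 = 9.8525/(0.1589−0.0282) = 75.3825
P₀ = Σ Dₜ/(1+r)ᵗ + TV_5/(1+r)^5 = 63.1853

€63.19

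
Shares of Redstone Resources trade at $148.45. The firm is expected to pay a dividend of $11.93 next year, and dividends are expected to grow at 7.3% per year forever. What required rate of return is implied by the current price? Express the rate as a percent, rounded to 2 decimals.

15.34%

Rearranging the constant-growth DDM: r = D₁/P₀ + g.
r = 11.9300 / 148.45 + 0.073 = 0.08036 + 0.073 = 0.15336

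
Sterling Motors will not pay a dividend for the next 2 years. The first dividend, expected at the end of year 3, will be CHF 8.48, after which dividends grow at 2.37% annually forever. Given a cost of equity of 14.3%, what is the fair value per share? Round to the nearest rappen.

Deferred-dividend DDM. At t=2 the remaining stream is a growing perpetuity with first payment D_3 = 8.48.
V_2 = D_3/(r−g) = 8.48/(0.143−0.0237) = 71.0813
P₀ = V_2/(1+r)^2 = 71.0813/(1+0.143)^2 = 54.4080

CHF 54.41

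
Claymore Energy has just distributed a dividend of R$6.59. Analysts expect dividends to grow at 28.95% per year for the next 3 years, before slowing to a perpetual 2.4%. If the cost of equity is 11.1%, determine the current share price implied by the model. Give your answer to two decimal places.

R$148.11

Two-stage DDM. Project D₁…D_3 at 0.2895, terminal growth 0.024, discount at r = 0.111.
D_1 = 8.4978
D_2 = 10.9579
D_3 = 14.1302
Terminal value at t=3: TV = D_4/(r−g) = 14.4694/(0.111−0.024) = 166.3145
P₀ = 8.4978/(1+0.111)^1 + 10.9579/(1+0.111)^2 + 14.1302/(1+0.111)^3 + 166.3145/(1+0.111)^3 = 148.1102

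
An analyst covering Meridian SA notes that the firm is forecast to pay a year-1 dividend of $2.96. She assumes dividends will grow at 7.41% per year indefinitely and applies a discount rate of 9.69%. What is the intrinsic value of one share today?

Gordon growth model: P₀ = D₁/(r − g), with D₁ = 2.96 given directly.
P₀ = 2.9600 / (0.0969 − 0.0741) = 2.9600 / 0.0228 = 129.8246

$129.82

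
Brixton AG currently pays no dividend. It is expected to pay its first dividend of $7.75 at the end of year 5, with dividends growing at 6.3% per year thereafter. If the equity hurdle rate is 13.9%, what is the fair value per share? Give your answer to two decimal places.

Deferred-dividend DDM. At t=4 the remaining stream is a growing perpetuity with first payment D_5 = 7.75.
V_4 = D_5/(r−g) = 7.75/(0.139−0.063) = 101.9737
P₀ = V_4/(1+r)^4 = 101.9737/(1+0.139)^4 = 60.5889

$60.59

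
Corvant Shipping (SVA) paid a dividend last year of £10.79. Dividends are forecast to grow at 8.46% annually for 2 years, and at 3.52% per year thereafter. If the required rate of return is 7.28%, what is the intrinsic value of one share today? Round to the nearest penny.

Two-stage DDM. Project D₁…D_2 at 0.0846, terminal growth 0.0352, discount at r = 0.0728.
D_1 = 11.7028
D_2 = 12.6929
Terminal value at t=2: TV = D_3/(r−g) = 13.1397/(0.0728−0.0352) = 349.4597
P₀ = 11.7028/(1+0.0728)^1 + 12.6929/(1+0.0728)^2 + 349.4597/(1+0.0728)^2 = 325.5777

£325.58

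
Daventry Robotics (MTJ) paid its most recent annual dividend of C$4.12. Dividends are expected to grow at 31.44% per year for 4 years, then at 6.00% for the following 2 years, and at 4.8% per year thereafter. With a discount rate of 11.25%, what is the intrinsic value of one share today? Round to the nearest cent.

C$158.80

Three-stage DDM. Project D₁…D_6; terminal Gordon value at t=6 with g = 0.048; discount at r = 0.1125.
D_1 = 5.4153
D_2 = 7.1179
D_3 = 9.3558
D_4 = 12.2972
D_5 = 13.0351
D_6 = 13.8172
TV_6 = 14.4804/(0.1125−0.048) = 224.5023
P₀ = Σ Dₜ/(1+r)ᵗ + TV_6/(1+r)^6 = 158.7978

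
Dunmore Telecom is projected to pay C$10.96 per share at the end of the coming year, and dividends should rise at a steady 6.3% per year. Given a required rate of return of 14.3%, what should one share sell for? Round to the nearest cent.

Gordon growth model: P₀ = D₁/(r − g), with D₁ = 10.96 given directly.
P₀ = 10.9600 / (0.143 − 0.063) = 10.9600 / 0.08 = 137.0000

C$137.00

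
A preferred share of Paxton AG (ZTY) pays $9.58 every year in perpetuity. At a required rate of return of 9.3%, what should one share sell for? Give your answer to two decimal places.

Zero-growth DDM (perpetuity): P₀ = D/r = 9.58 / 0.093 = 103.0108

$103.01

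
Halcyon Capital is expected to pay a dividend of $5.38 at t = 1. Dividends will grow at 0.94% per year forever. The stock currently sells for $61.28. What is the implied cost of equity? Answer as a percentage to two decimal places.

Rearranging the constant-growth DDM: r = D₁/P₀ + g.
r = 5.3800 / 61.28 + 0.0094 = 0.08779 + 0.0094 = 0.09719

9.72%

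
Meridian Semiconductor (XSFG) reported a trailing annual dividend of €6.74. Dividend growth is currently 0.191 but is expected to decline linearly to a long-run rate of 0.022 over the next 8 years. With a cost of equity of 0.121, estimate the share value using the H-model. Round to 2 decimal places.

€115.60

H-model: P₀ = D₀[(1+g_L) + H(g_S−g_L)]/(r−g_L), with H = 8/2 = 4.
P₀ = 6.74 × [(1+0.022) + 4×(0.191−0.022)] / (0.121−0.022)
   = 6.74 × 1.6980 / 0.099 = 115.6012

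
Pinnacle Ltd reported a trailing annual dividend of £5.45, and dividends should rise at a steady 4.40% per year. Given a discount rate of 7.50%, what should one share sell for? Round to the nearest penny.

Gordon growth model: P₀ = D₁/(r − g). D₁ = 5.45 × (1 + 0.044) = 5.6898.
P₀ = 5.6898 / (0.075 − 0.044) = 5.6898 / 0.031 = 183.5419

£183.54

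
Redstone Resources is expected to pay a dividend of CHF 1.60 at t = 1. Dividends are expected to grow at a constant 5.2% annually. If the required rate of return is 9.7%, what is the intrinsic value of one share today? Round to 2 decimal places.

Gordon growth model: P₀ = D₁/(r − g), with D₁ = 1.60 given directly.
P₀ = 1.6000 / (0.097 − 0.052) = 1.6000 / 0.045 = 35.5556

CHF 35.56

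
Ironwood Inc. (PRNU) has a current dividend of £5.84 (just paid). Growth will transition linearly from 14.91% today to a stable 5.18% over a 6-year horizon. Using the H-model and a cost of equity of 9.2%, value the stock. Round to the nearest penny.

H-model: P₀ = D₀[(1+g_L) + H(g_S−g_L)]/(r−g_L), with H = 6/2 = 3.
P₀ = 5.84 × [(1+0.0518) + 3×(0.1491−0.0518)] / (0.092−0.0518)
   = 5.84 × 1.3437 / 0.0402 = 195.2042

£195.20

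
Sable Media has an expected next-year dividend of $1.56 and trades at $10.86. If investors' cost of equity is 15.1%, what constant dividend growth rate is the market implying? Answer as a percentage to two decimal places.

0.74%

From P₀ = D₁/(r − g), the implied growth is g = r − D₁/P₀.
g = 0.151 − 1.56/10.86 = 0.151 − 0.14365 = 0.00735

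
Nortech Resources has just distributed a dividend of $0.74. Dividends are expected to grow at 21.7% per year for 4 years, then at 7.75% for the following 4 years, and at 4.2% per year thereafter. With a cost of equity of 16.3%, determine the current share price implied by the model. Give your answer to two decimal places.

$11.89

Three-stage DDM. Project D₁…D_8; terminal Gordon value at t=8 with g = 0.042; discount at r = 0.163.
D_1 = 0.9006
D_2 = 1.0960
D_3 = 1.3338
D_4 = 1.6233
D_5 = 1.7491
D_6 = 1.8846
D_7 = 2.0307
D_8 = 2.1881
TV_8 = 2.2800/(0.163−0.042) = 18.8428
P₀ = Σ Dₜ/(1+r)ᵗ + TV_8/(1+r)^8 = 11.8931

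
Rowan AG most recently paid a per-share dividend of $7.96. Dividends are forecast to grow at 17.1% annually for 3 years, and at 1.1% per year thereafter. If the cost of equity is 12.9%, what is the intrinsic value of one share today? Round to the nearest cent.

Two-stage DDM. Project D₁…D_3 at 0.171, terminal growth 0.011, discount at r = 0.129.
D_1 = 9.3212
D_2 = 10.9151
D_3 = 12.7816
Terminal value at t=3: TV = D_4/(r−g) = 12.9222/(0.129−0.011) = 109.5098
P₀ = 9.3212/(1+0.129)^1 + 10.9151/(1+0.129)^2 + 12.7816/(1+0.129)^3 + 109.5098/(1+0.129)^3 = 101.7988

$101.80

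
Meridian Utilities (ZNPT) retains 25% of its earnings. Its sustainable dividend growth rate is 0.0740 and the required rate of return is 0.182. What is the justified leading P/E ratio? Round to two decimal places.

6.94

Payout ratio b = 1 − 0.25 = 0.75.
Justified leading P/E = b/(r−g) = 0.75/(0.182−0.074) = 6.9444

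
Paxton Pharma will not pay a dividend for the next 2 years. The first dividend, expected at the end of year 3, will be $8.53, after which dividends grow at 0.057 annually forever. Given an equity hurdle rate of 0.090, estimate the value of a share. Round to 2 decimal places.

$217.56

Deferred-dividend DDM. At t=2 the remaining stream is a growing perpetuity with first payment D_3 = 8.53.
V_2 = D_3/(r−g) = 8.53/(0.09−0.057) = 258.4848
P₀ = V_2/(1+r)^2 = 258.4848/(1+0.09)^2 = 217.5615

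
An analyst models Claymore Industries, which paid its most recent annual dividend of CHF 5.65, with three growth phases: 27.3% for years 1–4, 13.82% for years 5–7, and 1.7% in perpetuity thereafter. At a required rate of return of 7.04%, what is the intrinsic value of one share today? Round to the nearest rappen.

CHF 332.71

Three-stage DDM. Project D₁…D_7; terminal Gordon value at t=7 with g = 0.017; discount at r = 0.0704.
D_1 = 7.1925
D_2 = 9.1560
D_3 = 11.6556
D_4 = 14.8375
D_5 = 16.8881
D_6 = 19.2220
D_7 = 21.8785
TV_7 = 22.2504/(0.0704−0.017) = 416.6751
P₀ = Σ Dₜ/(1+r)ᵗ + TV_7/(1+r)^7 = 332.7107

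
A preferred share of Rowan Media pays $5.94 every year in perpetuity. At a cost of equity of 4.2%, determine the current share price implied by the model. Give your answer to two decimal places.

$141.43

Zero-growth DDM (perpetuity): P₀ = D/r = 5.94 / 0.042 = 141.4286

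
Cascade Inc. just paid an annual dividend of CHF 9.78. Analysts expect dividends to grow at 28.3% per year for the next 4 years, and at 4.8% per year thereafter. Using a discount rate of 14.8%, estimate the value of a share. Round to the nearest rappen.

CHF 211.95

Two-stage DDM. Project D₁…D_4 at 0.283, terminal growth 0.048, discount at r = 0.148.
D_1 = 12.5477
D_2 = 16.0988
D_3 = 20.6547
D_4 = 26.5000
Terminal value at t=4: TV = D_5/(r−g) = 27.7720/(0.148−0.048) = 277.7197
P₀ = 12.5477/(1+0.148)^1 + 16.0988/(1+0.148)^2 + 20.6547/(1+0.148)^3 + 26.5000/(1+0.148)^4 + 277.7197/(1+0.148)^4 = 211.9513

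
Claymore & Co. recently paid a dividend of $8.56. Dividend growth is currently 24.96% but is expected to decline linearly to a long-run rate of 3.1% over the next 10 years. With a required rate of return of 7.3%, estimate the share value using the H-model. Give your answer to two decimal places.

$432.89

H-model: P₀ = D₀[(1+g_L) + H(g_S−g_L)]/(r−g_L), with H = 10/2 = 5.
P₀ = 8.56 × [(1+0.031) + 5×(0.2496−0.031)] / (0.073−0.031)
   = 8.56 × 2.1240 / 0.042 = 432.8914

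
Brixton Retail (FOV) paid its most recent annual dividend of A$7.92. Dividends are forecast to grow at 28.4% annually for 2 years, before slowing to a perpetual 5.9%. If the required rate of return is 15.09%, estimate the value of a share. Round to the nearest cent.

A$132.29

Two-stage DDM. Project D₁…D_2 at 0.284, terminal growth 0.059, discount at r = 0.1509.
D_1 = 10.1693
D_2 = 13.0574
Terminal value at t=2: TV = D_3/(r−g) = 13.8277/(0.1509−0.059) = 150.4651
P₀ = 10.1693/(1+0.1509)^1 + 13.0574/(1+0.1509)^2 + 150.4651/(1+0.1509)^2 = 132.2891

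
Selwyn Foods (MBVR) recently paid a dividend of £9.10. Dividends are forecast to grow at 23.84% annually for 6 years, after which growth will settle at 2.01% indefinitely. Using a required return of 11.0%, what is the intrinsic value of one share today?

Two-stage DDM. Project D₁…D_6 at 0.2384, terminal growth 0.0201, discount at r = 0.11.
D_1 = 11.2694
D_2 = 13.9561
D_3 = 17.2832
D_4 = 21.4035
D_5 = 26.5061
D_6 = 32.8252
Terminal value at t=6: TV = D_7/(r−g) = 33.4850/(0.11−0.0201) = 372.4690
P₀ = 11.2694/(1+0.11)^1 + 13.9561/(1+0.11)^2 + 17.2832/(1+0.11)^3 + 21.4035/(1+0.11)^4 + 26.5061/(1+0.11)^5 + 32.8252/(1+0.11)^6 + 372.4690/(1+0.11)^6 = 280.6331

£280.63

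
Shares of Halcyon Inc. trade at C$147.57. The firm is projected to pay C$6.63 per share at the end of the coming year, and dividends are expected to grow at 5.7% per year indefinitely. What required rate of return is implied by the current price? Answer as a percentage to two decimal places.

Rearranging the constant-growth DDM: r = D₁/P₀ + g.
r = 6.6300 / 147.57 + 0.057 = 0.04493 + 0.057 = 0.10193

10.19%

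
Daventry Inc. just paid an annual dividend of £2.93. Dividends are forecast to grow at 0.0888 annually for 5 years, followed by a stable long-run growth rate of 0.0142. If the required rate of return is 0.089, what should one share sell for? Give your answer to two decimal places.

Two-stage DDM. Project D₁…D_5 at 0.0888, terminal growth 0.0142, discount at r = 0.089.
D_1 = 3.1902
D_2 = 3.4735
D_3 = 3.7819
D_4 = 4.1178
D_5 = 4.4834
Terminal value at t=5: TV = D_6/(r−g) = 4.5471/(0.089−0.0142) = 60.7897
P₀ = 3.1902/(1+0.089)^1 + 3.4735/(1+0.089)^2 + 3.7819/(1+0.089)^3 + 4.1178/(1+0.089)^4 + 4.4834/(1+0.089)^5 + 60.7897/(1+0.089)^5 = 54.3328

£54.33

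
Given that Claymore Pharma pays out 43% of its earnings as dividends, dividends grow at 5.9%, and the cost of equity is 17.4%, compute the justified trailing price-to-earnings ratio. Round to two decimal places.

3.96

Justified trailing P/E = b(1+g)/(r−g) = 0.43×(1+0.059)/(0.174−0.059) = 3.9597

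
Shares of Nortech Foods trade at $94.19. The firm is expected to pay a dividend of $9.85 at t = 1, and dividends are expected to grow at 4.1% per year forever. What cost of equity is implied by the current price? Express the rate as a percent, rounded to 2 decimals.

Rearranging the constant-growth DDM: r = D₁/P₀ + g.
r = 9.8500 / 94.19 + 0.041 = 0.10458 + 0.041 = 0.14558

14.56%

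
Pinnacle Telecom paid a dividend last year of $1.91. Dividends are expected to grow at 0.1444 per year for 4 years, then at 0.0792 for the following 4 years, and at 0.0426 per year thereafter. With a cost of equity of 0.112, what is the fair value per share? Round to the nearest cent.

Three-stage DDM. Project D₁…D_8; terminal Gordon value at t=8 with g = 0.0426; discount at r = 0.112.
D_1 = 2.1858
D_2 = 2.5014
D_3 = 2.8626
D_4 = 3.2760
D_5 = 3.5355
D_6 = 3.8155
D_7 = 4.1177
D_8 = 4.4438
TV_8 = 4.6331/(0.112−0.0426) = 66.7591
P₀ = Σ Dₜ/(1+r)ᵗ + TV_8/(1+r)^8 = 44.7238

$44.72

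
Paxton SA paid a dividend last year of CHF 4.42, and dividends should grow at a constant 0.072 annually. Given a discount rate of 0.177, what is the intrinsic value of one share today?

CHF 45.13

Gordon growth model: P₀ = D₁/(r − g). D₁ = 4.42 × (1 + 0.072) = 4.7382.
P₀ = 4.7382 / (0.177 − 0.072) = 4.7382 / 0.105 = 45.1261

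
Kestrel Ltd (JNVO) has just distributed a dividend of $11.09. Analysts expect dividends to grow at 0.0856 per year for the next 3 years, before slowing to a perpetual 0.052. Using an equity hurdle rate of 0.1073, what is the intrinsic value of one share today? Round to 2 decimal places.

Two-stage DDM. Project D₁…D_3 at 0.0856, terminal growth 0.052, discount at r = 0.1073.
D_1 = 12.0393
D_2 = 13.0699
D_3 = 14.1886
Terminal value at t=3: TV = D_4/(r−g) = 14.9265/(0.1073−0.052) = 269.9179
P₀ = 12.0393/(1+0.1073)^1 + 13.0699/(1+0.1073)^2 + 14.1886/(1+0.1073)^3 + 269.9179/(1+0.1073)^3 = 230.7918

$230.79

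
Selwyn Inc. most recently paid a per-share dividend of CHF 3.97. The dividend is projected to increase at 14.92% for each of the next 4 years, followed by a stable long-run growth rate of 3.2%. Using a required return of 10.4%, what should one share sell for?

CHF 84.38

Two-stage DDM. Project D₁…D_4 at 0.1492, terminal growth 0.032, discount at r = 0.104.
D_1 = 4.5623
D_2 = 5.2430
D_3 = 6.0253
D_4 = 6.9243
Terminal value at t=4: TV = D_5/(r−g) = 7.1458/(0.104−0.032) = 99.2476
P₀ = 4.5623/(1+0.104)^1 + 5.2430/(1+0.104)^2 + 6.0253/(1+0.104)^3 + 6.9243/(1+0.104)^4 + 99.2476/(1+0.104)^4 = 84.3837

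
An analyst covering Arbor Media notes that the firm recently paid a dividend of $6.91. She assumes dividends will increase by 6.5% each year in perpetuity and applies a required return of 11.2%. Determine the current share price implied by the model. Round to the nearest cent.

Gordon growth model: P₀ = D₁/(r − g). D₁ = 6.91 × (1 + 0.065) = 7.3591.
P₀ = 7.3591 / (0.112 − 0.065) = 7.3591 / 0.047 = 156.5777

$156.58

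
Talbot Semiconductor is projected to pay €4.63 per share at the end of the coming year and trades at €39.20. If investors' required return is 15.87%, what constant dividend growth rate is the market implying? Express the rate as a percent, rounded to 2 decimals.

4.06%

From P₀ = D₁/(r − g), the implied growth is g = r − D₁/P₀.
g = 0.1587 − 4.63/39.20 = 0.1587 − 0.11811 = 0.04059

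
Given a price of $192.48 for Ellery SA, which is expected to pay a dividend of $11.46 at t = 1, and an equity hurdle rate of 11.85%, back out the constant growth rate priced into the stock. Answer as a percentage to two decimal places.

5.90%

From P₀ = D₁/(r − g), the implied growth is g = r − D₁/P₀.
g = 0.1185 − 11.46/192.48 = 0.1185 − 0.05954 = 0.05896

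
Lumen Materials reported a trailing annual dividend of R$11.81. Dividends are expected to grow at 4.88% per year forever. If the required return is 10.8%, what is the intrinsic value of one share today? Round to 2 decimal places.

R$209.23

Gordon growth model: P₀ = D₁/(r − g). D₁ = 11.81 × (1 + 0.0488) = 12.3863.
P₀ = 12.3863 / (0.108 − 0.0488) = 12.3863 / 0.0592 = 209.2285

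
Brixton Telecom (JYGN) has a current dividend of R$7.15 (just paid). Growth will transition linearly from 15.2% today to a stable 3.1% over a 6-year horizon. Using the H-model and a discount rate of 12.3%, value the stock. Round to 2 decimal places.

H-model: P₀ = D₀[(1+g_L) + H(g_S−g_L)]/(r−g_L), with H = 6/2 = 3.
P₀ = 7.15 × [(1+0.031) + 3×(0.152−0.031)] / (0.123−0.031)
   = 7.15 × 1.3940 / 0.092 = 108.3380

R$108.34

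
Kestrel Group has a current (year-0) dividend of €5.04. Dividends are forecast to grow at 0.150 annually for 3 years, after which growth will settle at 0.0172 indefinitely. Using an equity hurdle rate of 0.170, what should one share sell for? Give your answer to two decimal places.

Two-stage DDM. Project D₁…D_3 at 0.15, terminal growth 0.0172, discount at r = 0.17.
D_1 = 5.7960
D_2 = 6.6654
D_3 = 7.6652
Terminal value at t=3: TV = D_4/(r−g) = 7.7971/(0.17−0.0172) = 51.0278
P₀ = 5.7960/(1+0.17)^1 + 6.6654/(1+0.17)^2 + 7.6652/(1+0.17)^3 + 51.0278/(1+0.17)^3 = 46.4692

€46.47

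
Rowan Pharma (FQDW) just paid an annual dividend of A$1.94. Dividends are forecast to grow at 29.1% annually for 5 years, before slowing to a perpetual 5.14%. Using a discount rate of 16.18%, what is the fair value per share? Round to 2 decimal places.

A$44.76

Two-stage DDM. Project D₁…D_5 at 0.291, terminal growth 0.0514, discount at r = 0.1618.
D_1 = 2.5045
D_2 = 3.2334
D_3 = 4.1743
D_4 = 5.3890
D_5 = 6.9572
Terminal value at t=5: TV = D_6/(r−g) = 7.3148/(0.1618−0.0514) = 66.2570
P₀ = 2.5045/(1+0.1618)^1 + 3.2334/(1+0.1618)^2 + 4.1743/(1+0.1618)^3 + 5.3890/(1+0.1618)^4 + 6.9572/(1+0.1618)^5 + 66.2570/(1+0.1618)^5 = 44.7600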